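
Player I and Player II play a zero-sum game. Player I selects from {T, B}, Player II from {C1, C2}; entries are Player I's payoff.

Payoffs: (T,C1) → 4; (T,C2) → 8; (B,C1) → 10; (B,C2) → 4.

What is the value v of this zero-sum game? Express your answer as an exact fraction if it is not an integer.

Row minima: T → 4, B → 4; maximin = 4.
Column maxima: C1 → 10, C2 → 8; minimax = 8.
4 ≠ 8, so there is no saddle point; optimal play is mixed.
Let Player I play T with probability p. Expected payoff against C1: 4p + 10(1−p) = −6p + 10; against C2: 8p + 4(1−p) = 4p + 4.
Setting these equal: −6p + 10 = 4p + 4 ⇒ −10p = -6 ⇒ p = 3/5, and the value is (-6)·(3/5) + 10 = 32/5.
For Player II: with q = P(C1), equating T's and B's payoffs gives −4q + 8 = 6q + 4 ⇒ q = 2/5.

32/5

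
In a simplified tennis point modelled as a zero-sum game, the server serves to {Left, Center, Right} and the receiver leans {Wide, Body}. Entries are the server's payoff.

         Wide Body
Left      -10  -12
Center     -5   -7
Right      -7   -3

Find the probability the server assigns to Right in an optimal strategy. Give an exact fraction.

Row minima: Left → -12, Center → -7, Right → -7; maximin = -7.
Column maxima: Wide → -5, Body → -3; minimax = -5.
-7 ≠ -5, so there is no saddle point; optimal play is mixed.
Left is strictly dominated by Center, so the server never plays it.
On the remaining 2×2 (Center, Right vs Wide, Body):
Let the server play Center with probability p. Expected payoff against Wide: (-5)p + (-7)(1−p) = 2p − 7; against Body: (-7)p + (-3)(1−p) = −4p − 3.
Setting these equal: 2p − 7 = −4p − 3 ⇒ 6p = 4 ⇒ p = 2/3, and the value is (2)·(2/3) − 7 = -17/3.
For the receiver: with q = P(Wide), equating Center's and Right's payoffs gives 2q − 7 = −4q − 3 ⇒ q = 2/3.

1/3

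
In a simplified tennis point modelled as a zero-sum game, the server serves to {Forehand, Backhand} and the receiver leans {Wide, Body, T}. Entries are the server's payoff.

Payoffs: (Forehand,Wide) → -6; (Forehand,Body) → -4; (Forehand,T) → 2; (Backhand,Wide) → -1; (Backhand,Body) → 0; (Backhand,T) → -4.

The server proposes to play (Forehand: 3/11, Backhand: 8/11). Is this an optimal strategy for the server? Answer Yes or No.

Yes

Against Wide this mix gives (3/11)·(-6) + (8/11)·(-1) = -26/11.
Against Body this mix gives (3/11)·(-4) + (8/11)·0 = -12/11.
Against T this mix gives (3/11)·2 + (8/11)·(-4) = -26/11.
All of the receiver's active replies (Wide, T) yield -26/11, and no column does worse for the server. The mix makes the receiver indifferent and guarantees -26/11, so it is optimal.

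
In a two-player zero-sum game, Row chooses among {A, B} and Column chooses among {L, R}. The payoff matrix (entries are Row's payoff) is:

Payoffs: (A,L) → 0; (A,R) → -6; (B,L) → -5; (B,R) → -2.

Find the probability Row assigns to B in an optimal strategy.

Row minima: A → -6, B → -5; maximin = -5.
Column maxima: L → 0, R → -2; minimax = -2.
-5 ≠ -2, so there is no saddle point; optimal play is mixed.
Let Row play A with probability p. Expected payoff against L: 0p + (-5)(1−p) = 5p − 5; against R: (-6)p + (-2)(1−p) = −4p − 2.
Setting these equal: 5p − 5 = −4p − 2 ⇒ 9p = 3 ⇒ p = 1/3, and the value is (5)·(1/3) − 5 = -10/3.
For Column: with q = P(L), equating A's and B's payoffs gives 6q − 6 = −3q − 2 ⇒ q = 4/9.

2/3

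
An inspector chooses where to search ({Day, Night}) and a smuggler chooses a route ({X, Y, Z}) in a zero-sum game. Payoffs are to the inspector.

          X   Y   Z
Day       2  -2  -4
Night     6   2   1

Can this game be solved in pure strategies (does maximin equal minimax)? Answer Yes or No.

Row minima: Day → -4, Night → 1; maximin = 1.
Column maxima: X → 6, Y → 2, Z → 1; minimax = 1.
maximin = minimax = 1, so a saddle point exists.

Yes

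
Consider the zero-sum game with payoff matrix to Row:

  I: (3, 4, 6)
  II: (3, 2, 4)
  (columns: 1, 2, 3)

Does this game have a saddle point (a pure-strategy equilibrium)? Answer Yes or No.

Yes

Row minima: I → 3, II → 2; maximin = 3.
Column maxima: 1 → 3, 2 → 4, 3 → 6; minimax = 3.
maximin = minimax = 3, so a saddle point exists.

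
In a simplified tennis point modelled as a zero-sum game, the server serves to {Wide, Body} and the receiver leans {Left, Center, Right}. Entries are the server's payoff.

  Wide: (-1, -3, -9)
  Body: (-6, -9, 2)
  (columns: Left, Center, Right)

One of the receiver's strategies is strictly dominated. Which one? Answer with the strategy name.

Left

Center holds the server's payoff strictly below Left in every row: -3 < -1, -9 < -6.
So Left is strictly dominated for the receiver.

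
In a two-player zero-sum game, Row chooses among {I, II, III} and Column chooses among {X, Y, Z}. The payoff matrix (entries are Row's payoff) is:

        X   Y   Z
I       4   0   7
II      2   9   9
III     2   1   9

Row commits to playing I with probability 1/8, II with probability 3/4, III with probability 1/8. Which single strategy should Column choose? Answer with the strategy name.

If Column plays X, Row's expected payoff is (1/8)·4 + (3/4)·2 + (1/8)·2 = 9/4.
If Column plays Y, Row's expected payoff is (1/8)·0 + (3/4)·9 + (1/8)·1 = 55/8.
If Column plays Z, Row's expected payoff is (1/8)·7 + (3/4)·9 + (1/8)·9 = 35/4.
Column minimizes Row's payoff; the smallest is 9/4, so the best response is X.

X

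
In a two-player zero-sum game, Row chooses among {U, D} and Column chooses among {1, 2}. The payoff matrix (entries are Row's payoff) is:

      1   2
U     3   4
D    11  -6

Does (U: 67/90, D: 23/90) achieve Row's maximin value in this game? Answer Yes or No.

Against 1 this mix gives (67/90)·3 + (23/90)·11 = 227/45.
Against 2 this mix gives (67/90)·4 + (23/90)·(-6) = 13/9.
Column will play 2, holding Row to 13/9. Shifting weight toward the row that does better against 2 would raise this floor (the equalizing mix achieves 31/9 against both 2 and 1), so the proposed strategy is not optimal.

No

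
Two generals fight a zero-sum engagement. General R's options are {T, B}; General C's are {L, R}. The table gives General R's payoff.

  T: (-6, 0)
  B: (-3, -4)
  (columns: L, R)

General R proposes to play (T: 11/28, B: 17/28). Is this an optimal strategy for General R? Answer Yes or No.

No

Against L this mix gives (11/28)·(-6) + (17/28)·(-3) = -117/28.
Against R this mix gives (11/28)·0 + (17/28)·(-4) = -17/7.
General C will play L, holding General R to -117/28. Shifting weight toward the row that does better against L would raise this floor (the equalizing mix achieves -24/7 against both L and R), so the proposed strategy is not optimal.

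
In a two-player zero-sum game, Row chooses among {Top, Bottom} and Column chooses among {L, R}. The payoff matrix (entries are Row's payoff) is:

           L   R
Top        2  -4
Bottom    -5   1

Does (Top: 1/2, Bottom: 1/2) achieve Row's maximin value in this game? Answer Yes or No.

Against L this mix gives (1/2)·2 + (1/2)·(-5) = -3/2.
Against R this mix gives (1/2)·(-4) + (1/2)·1 = -3/2.
All of Column's active replies (L, R) yield -3/2, and no column does worse for Row. The mix makes Column indifferent and guarantees -3/2, so it is optimal.

Yes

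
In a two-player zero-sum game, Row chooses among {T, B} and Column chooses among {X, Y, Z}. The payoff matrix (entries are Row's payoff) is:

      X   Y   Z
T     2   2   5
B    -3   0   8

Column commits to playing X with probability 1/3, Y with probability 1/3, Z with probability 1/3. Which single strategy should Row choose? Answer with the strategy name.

Expected payoff of T: (1/3)·2 + (1/3)·2 + (1/3)·5 = 3.
Expected payoff of B: (1/3)·(-3) + (1/3)·0 + (1/3)·8 = 5/3.
The largest is 3, so Row's best response is T.

T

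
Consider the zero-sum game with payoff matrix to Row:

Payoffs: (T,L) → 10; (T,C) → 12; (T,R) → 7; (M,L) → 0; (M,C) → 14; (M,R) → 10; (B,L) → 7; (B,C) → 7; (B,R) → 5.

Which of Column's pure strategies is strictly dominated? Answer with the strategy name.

C

R holds Row's payoff strictly below C in every row: 7 < 12, 10 < 14, 5 < 7.
So C is strictly dominated for Column.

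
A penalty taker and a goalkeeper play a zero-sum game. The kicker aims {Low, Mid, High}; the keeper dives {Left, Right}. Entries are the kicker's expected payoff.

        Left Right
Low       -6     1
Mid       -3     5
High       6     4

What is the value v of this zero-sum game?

Row minima: Low → -6, Mid → -3, High → 4; maximin = 4.
Column maxima: Left → 6, Right → 5; minimax = 5.
4 ≠ 5, so there is no saddle point; optimal play is mixed.
Low is strictly dominated by Mid, so the kicker never plays it.
On the remaining 2×2 (Mid, High vs Left, Right):
Let the kicker play Mid with probability p. Expected payoff against Left: (-3)p + 6(1−p) = −9p + 6; against Right: 5p + 4(1−p) = p + 4.
Setting these equal: −9p + 6 = p + 4 ⇒ −10p = -2 ⇒ p = 1/5, and the value is (-9)·(1/5) + 6 = 21/5.
For the keeper: with q = P(Left), equating Mid's and High's payoffs gives −8q + 5 = 2q + 4 ⇒ q = 1/10.

21/5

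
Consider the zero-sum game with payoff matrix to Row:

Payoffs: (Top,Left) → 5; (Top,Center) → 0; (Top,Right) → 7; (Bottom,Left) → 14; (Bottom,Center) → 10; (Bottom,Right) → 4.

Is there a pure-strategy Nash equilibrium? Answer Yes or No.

No

Row minima: Top → 0, Bottom → 4; maximin = 4.
Column maxima: Left → 14, Center → 10, Right → 7; minimax = 7.
4 ≠ 7, so no pure-strategy equilibrium exists.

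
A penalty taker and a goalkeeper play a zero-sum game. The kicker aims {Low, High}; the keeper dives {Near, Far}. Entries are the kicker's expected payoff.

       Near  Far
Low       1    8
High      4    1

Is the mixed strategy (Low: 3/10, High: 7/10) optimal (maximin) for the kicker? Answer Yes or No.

Yes

Against Near this mix gives (3/10)·1 + (7/10)·4 = 31/10.
Against Far this mix gives (3/10)·8 + (7/10)·1 = 31/10.
All of the keeper's active replies (Near, Far) yield 31/10, and no column does worse for the kicker. The mix makes the keeper indifferent and guarantees 31/10, so it is optimal.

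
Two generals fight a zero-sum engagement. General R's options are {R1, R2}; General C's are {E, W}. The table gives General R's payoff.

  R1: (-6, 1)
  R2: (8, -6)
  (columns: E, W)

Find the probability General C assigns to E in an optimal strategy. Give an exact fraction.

1/3

Row minima: R1 → -6, R2 → -6; maximin = -6.
Column maxima: E → 8, W → 1; minimax = 1.
-6 ≠ 1, so there is no saddle point; optimal play is mixed.
Let General R play R1 with probability p. Expected payoff against E: (-6)p + 8(1−p) = −14p + 8; against W: 1p + (-6)(1−p) = 7p − 6.
Setting these equal: −14p + 8 = 7p − 6 ⇒ −21p = -14 ⇒ p = 2/3, and the value is (-14)·(2/3) + 8 = -4/3.
For General C: with q = P(E), equating R1's and R2's payoffs gives −7q + 1 = 14q − 6 ⇒ q = 1/3.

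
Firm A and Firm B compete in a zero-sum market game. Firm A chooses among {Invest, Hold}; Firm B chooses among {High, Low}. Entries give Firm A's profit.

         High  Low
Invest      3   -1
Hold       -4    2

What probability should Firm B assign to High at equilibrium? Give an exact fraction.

Row minima: Invest → -1, Hold → -4; maximin = -1.
Column maxima: High → 3, Low → 2; minimax = 2.
-1 ≠ 2, so there is no saddle point; optimal play is mixed.
Let Firm A play Invest with probability p. Expected payoff against High: 3p + (-4)(1−p) = 7p − 4; against Low: (-1)p + 2(1−p) = −3p + 2.
Setting these equal: 7p − 4 = −3p + 2 ⇒ 10p = 6 ⇒ p = 3/5, and the value is (7)·(3/5) − 4 = 1/5.
For Firm B: with q = P(High), equating Invest's and Hold's payoffs gives 4q − 1 = −6q + 2 ⇒ q = 3/10.

3/10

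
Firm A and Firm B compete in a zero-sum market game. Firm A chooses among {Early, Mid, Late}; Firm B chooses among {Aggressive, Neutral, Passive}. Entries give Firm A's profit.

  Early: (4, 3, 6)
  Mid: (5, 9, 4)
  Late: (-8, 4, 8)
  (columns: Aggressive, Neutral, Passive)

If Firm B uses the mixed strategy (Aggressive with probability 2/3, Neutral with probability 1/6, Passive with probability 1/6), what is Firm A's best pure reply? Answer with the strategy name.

Expected payoff of Early: (2/3)·4 + (1/6)·3 + (1/6)·6 = 25/6.
Expected payoff of Mid: (2/3)·5 + (1/6)·9 + (1/6)·4 = 11/2.
Expected payoff of Late: (2/3)·(-8) + (1/6)·4 + (1/6)·8 = -10/3.
The largest is 11/2, so Firm A's best response is Mid.

Mid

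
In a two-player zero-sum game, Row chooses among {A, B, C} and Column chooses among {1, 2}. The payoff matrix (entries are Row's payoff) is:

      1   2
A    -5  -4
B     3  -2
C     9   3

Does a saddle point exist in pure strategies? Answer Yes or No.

Row minima: A → -5, B → -2, C → 3; maximin = 3.
Column maxima: 1 → 9, 2 → 3; minimax = 3.
maximin = minimax = 3, so a saddle point exists.

Yes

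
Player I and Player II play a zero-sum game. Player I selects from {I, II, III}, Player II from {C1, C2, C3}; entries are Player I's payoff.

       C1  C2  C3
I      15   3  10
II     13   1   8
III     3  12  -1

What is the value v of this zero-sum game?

Row minima: I → 3, II → 1, III → -1; maximin = 3.
Column maxima: C1 → 15, C2 → 12, C3 → 10; minimax = 10.
3 ≠ 10, so there is no saddle point; optimal play is mixed.
II is strictly dominated by I, so Player I never plays it.
C1 is strictly dominated by C3 (it gives Player I strictly more in every row), so Player II never plays it.
On the remaining 2×2 (I, III vs C2, C3):
Let Player I play I with probability p. Expected payoff against C2: 3p + 12(1−p) = −9p + 12; against C3: 10p + (-1)(1−p) = 11p − 1.
Setting these equal: −9p + 12 = 11p − 1 ⇒ −20p = -13 ⇒ p = 13/20, and the value is (-9)·(13/20) + 12 = 123/20.
For Player II: with q = P(C2), equating I's and III's payoffs gives −7q + 10 = 13q − 1 ⇒ q = 11/20.

123/20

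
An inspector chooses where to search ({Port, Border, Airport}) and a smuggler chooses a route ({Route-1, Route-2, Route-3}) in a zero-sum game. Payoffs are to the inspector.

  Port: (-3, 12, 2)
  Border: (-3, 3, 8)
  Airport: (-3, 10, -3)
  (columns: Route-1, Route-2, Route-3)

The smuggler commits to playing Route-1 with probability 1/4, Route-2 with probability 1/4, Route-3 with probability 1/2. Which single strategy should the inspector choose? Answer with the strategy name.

Border

Expected payoff of Port: (1/4)·(-3) + (1/4)·12 + (1/2)·2 = 13/4.
Expected payoff of Border: (1/4)·(-3) + (1/4)·3 + (1/2)·8 = 4.
Expected payoff of Airport: (1/4)·(-3) + (1/4)·10 + (1/2)·(-3) = 1/4.
The largest is 4, so the inspector's best response is Border.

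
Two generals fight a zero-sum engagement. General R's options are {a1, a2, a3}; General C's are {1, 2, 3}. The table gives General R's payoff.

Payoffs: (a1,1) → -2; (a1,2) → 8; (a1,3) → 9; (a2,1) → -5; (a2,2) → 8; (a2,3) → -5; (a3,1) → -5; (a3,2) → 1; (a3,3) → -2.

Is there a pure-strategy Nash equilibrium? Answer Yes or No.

Yes

Row minima: a1 → -2, a2 → -5, a3 → -5; maximin = -2.
Column maxima: 1 → -2, 2 → 8, 3 → 9; minimax = -2.
maximin = minimax = -2, so a saddle point exists.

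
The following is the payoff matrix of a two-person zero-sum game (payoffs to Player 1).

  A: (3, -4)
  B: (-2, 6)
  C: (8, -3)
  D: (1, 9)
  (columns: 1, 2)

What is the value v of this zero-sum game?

Row minima: A → -4, B → -2, C → -3, D → 1; maximin = 1.
Column maxima: 1 → 8, 2 → 9; minimax = 8.
1 ≠ 8, so there is no saddle point; optimal play is mixed.
A is strictly dominated by C, so Player 1 never plays it.
B is strictly dominated by D, so Player 1 never plays it.
On the remaining 2×2 (C, D vs 1, 2):
Let Player 1 play C with probability p. Expected payoff against 1: 8p + 1(1−p) = 7p + 1; against 2: (-3)p + 9(1−p) = −12p + 9.
Setting these equal: 7p + 1 = −12p + 9 ⇒ 19p = 8 ⇒ p = 8/19, and the value is (7)·(8/19) + 1 = 75/19.
For Player 2: with q = P(1), equating C's and D's payoffs gives 11q − 3 = −8q + 9 ⇒ q = 12/19.

75/19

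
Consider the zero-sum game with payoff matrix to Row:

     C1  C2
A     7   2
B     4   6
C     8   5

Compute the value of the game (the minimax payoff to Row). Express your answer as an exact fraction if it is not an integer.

Row minima: A → 2, B → 4, C → 5; maximin = 5.
Column maxima: C1 → 8, C2 → 6; minimax = 6.
5 ≠ 6, so there is no saddle point; optimal play is mixed.
A is strictly dominated by C, so Row never plays it.
On the remaining 2×2 (B, C vs C1, C2):
Let Row play B with probability p. Expected payoff against C1: 4p + 8(1−p) = −4p + 8; against C2: 6p + 5(1−p) = p + 5.
Setting these equal: −4p + 8 = p + 5 ⇒ −5p = -3 ⇒ p = 3/5, and the value is (-4)·(3/5) + 8 = 28/5.
For Column: with q = P(C1), equating B's and C's payoffs gives −2q + 6 = 3q + 5 ⇒ q = 1/5.

28/5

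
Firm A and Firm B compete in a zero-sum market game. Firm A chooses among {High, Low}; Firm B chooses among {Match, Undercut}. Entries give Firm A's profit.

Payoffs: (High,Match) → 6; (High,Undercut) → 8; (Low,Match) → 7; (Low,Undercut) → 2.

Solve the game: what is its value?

Row minima: High → 6, Low → 2; maximin = 6.
Column maxima: Match → 7, Undercut → 8; minimax = 7.
6 ≠ 7, so there is no saddle point; optimal play is mixed.
Let Firm A play High with probability p. Expected payoff against Match: 6p + 7(1−p) = −p + 7; against Undercut: 8p + 2(1−p) = 6p + 2.
Setting these equal: −p + 7 = 6p + 2 ⇒ −7p = -5 ⇒ p = 5/7, and the value is (-1)·(5/7) + 7 = 44/7.
For Firm B: with q = P(Match), equating High's and Low's payoffs gives −2q + 8 = 5q + 2 ⇒ q = 6/7.

44/7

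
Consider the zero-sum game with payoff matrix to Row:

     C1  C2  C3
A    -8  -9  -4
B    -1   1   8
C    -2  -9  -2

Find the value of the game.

-1

Row minima: A → -9, B → -1, C → -9; maximin = -1.
Column maxima: C1 → -1, C2 → 1, C3 → 8; minimax = -1.
Since maximin = minimax = -1, there is a saddle point and the value is -1.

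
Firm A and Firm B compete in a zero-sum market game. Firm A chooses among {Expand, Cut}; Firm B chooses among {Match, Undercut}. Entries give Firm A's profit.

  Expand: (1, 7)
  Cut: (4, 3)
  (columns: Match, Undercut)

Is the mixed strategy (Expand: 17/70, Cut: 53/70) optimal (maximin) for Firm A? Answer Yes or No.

Against Match this mix gives (17/70)·1 + (53/70)·4 = 229/70.
Against Undercut this mix gives (17/70)·7 + (53/70)·3 = 139/35.
Firm B will play Match, holding Firm A to 229/70. Shifting weight toward the row that does better against Match would raise this floor (the equalizing mix achieves 25/7 against both Match and Undercut), so the proposed strategy is not optimal.

No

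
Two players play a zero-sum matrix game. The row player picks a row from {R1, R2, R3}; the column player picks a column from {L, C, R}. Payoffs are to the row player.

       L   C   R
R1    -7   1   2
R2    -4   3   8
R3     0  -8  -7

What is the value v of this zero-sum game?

-32/15

Row minima: R1 → -7, R2 → -4, R3 → -8; maximin = -4.
Column maxima: L → 0, C → 3, R → 8; minimax = 0.
-4 ≠ 0, so there is no saddle point; optimal play is mixed.
R1 is strictly dominated by R2, so the row player never plays it.
R is strictly dominated by C (it gives the row player strictly more in every row), so the column player never plays it.
On the remaining 2×2 (R2, R3 vs L, C):
Let the row player play R2 with probability p. Expected payoff against L: (-4)p + 0(1−p) = −4p; against C: 3p + (-8)(1−p) = 11p − 8.
Setting these equal: −4p = 11p − 8 ⇒ −15p = -8 ⇒ p = 8/15, and the value is (-4)·(8/15) = -32/15.
For the column player: with q = P(L), equating R2's and R3's payoffs gives −7q + 3 = 8q − 8 ⇒ q = 11/15.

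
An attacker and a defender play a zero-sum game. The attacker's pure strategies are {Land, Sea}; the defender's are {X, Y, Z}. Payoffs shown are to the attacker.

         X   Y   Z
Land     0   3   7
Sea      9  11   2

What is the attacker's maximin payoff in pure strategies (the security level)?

2

Row minima: Land → 0, Sea → 2.
The best of these is 2.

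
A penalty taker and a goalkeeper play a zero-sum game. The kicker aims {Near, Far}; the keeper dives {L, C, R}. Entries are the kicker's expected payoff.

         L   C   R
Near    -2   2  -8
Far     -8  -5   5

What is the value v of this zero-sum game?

Row minima: Near → -8, Far → -8; maximin = -8.
Column maxima: L → -2, C → 2, R → 5; minimax = -2.
-8 ≠ -2, so there is no saddle point; optimal play is mixed.
C is strictly dominated by L (it gives the kicker strictly more in every row), so the keeper never plays it.
On the remaining 2×2 (Near, Far vs L, R):
Let the kicker play Near with probability p. Expected payoff against L: (-2)p + (-8)(1−p) = 6p − 8; against R: (-8)p + 5(1−p) = −13p + 5.
Setting these equal: 6p − 8 = −13p + 5 ⇒ 19p = 13 ⇒ p = 13/19, and the value is (6)·(13/19) − 8 = -74/19.
For the keeper: with q = P(L), equating Near's and Far's payoffs gives 6q − 8 = −13q + 5 ⇒ q = 13/19.

-74/19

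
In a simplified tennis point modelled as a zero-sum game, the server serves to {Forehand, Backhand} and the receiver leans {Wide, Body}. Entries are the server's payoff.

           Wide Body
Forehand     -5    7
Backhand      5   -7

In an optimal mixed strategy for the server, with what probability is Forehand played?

Row minima: Forehand → -5, Backhand → -7; maximin = -5.
Column maxima: Wide → 5, Body → 7; minimax = 5.
-5 ≠ 5, so there is no saddle point; optimal play is mixed.
Let the server play Forehand with probability p. Expected payoff against Wide: (-5)p + 5(1−p) = −10p + 5; against Body: 7p + (-7)(1−p) = 14p − 7.
Setting these equal: −10p + 5 = 14p − 7 ⇒ −24p = -12 ⇒ p = 1/2, and the value is (-10)·(1/2) + 5 = 0.
For the receiver: with q = P(Wide), equating Forehand's and Backhand's payoffs gives −12q + 7 = 12q − 7 ⇒ q = 7/12.

1/2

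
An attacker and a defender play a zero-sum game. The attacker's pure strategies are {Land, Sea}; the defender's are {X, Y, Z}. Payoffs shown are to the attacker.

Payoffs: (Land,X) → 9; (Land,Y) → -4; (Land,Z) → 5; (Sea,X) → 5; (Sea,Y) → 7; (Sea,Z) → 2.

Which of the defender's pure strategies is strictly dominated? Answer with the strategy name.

Z holds the attacker's payoff strictly below X in every row: 5 < 9, 2 < 5.
So X is strictly dominated for the defender.

X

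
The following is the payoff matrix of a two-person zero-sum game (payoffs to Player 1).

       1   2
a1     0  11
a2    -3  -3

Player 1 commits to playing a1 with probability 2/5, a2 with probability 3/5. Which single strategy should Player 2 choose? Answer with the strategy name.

1

If Player 2 plays 1, Player 1's expected payoff is (2/5)·0 + (3/5)·(-3) = -9/5.
If Player 2 plays 2, Player 1's expected payoff is (2/5)·11 + (3/5)·(-3) = 13/5.
Player 2 minimizes Player 1's payoff; the smallest is -9/5, so the best response is 1.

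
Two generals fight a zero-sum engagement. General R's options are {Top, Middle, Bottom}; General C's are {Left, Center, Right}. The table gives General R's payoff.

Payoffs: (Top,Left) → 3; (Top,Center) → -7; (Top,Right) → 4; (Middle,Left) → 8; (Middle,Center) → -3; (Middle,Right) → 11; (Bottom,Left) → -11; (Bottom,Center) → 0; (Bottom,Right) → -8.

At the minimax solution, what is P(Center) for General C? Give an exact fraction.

Row minima: Top → -7, Middle → -3, Bottom → -11; maximin = -3.
Column maxima: Left → 8, Center → 0, Right → 11; minimax = 0.
-3 ≠ 0, so there is no saddle point; optimal play is mixed.
Top is strictly dominated by Middle, so General R never plays it.
Right is strictly dominated by Left (it gives General R strictly more in every row), so General C never plays it.
On the remaining 2×2 (Middle, Bottom vs Left, Center):
Let General R play Middle with probability p. Expected payoff against Left: 8p + (-11)(1−p) = 19p − 11; against Center: (-3)p + 0(1−p) = −3p.
Setting these equal: 19p − 11 = −3p ⇒ 22p = 11 ⇒ p = 1/2, and the value is (19)·(1/2) − 11 = -3/2.
For General C: with q = P(Left), equating Middle's and Bottom's payoffs gives 11q − 3 = −11q ⇒ q = 3/22.

19/22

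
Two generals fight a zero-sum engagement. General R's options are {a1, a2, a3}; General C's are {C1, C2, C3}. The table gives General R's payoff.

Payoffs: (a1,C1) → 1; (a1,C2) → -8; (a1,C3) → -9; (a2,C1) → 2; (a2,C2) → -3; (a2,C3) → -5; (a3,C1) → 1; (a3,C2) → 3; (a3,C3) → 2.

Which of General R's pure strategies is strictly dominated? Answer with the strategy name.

a1

a2 gives a strictly higher payoff than a1 against every column: 2 > 1, -3 > -8, -5 > -9.
So a1 is strictly dominated and General R never plays it.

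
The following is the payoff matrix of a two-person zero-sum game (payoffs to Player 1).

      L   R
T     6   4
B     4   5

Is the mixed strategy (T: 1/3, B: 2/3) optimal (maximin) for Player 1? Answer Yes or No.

Yes

Against L this mix gives (1/3)·6 + (2/3)·4 = 14/3.
Against R this mix gives (1/3)·4 + (2/3)·5 = 14/3.
All of Player 2's active replies (L, R) yield 14/3, and no column does worse for Player 1. The mix makes Player 2 indifferent and guarantees 14/3, so it is optimal.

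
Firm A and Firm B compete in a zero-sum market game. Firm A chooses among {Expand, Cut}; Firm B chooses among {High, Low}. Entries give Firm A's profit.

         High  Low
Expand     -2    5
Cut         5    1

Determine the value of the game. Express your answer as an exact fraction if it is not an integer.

Row minima: Expand → -2, Cut → 1; maximin = 1.
Column maxima: High → 5, Low → 5; minimax = 5.
1 ≠ 5, so there is no saddle point; optimal play is mixed.
Let Firm A play Expand with probability p. Expected payoff against High: (-2)p + 5(1−p) = −7p + 5; against Low: 5p + 1(1−p) = 4p + 1.
Setting these equal: −7p + 5 = 4p + 1 ⇒ −11p = -4 ⇒ p = 4/11, and the value is (-7)·(4/11) + 5 = 27/11.
For Firm B: with q = P(High), equating Expand's and Cut's payoffs gives −7q + 5 = 4q + 1 ⇒ q = 4/11.

27/11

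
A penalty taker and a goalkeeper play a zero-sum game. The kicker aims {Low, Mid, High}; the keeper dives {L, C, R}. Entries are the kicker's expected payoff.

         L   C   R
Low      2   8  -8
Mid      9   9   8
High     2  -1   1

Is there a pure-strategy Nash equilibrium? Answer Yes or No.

Yes

Row minima: Low → -8, Mid → 8, High → -1; maximin = 8.
Column maxima: L → 9, C → 9, R → 8; minimax = 8.
maximin = minimax = 8, so a saddle point exists.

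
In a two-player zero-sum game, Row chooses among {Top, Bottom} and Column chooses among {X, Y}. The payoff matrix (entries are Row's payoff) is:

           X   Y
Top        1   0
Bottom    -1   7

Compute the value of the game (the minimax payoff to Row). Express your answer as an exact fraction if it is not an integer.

Row minima: Top → 0, Bottom → -1; maximin = 0.
Column maxima: X → 1, Y → 7; minimax = 1.
0 ≠ 1, so there is no saddle point; optimal play is mixed.
Let Row play Top with probability p. Expected payoff against X: 1p + (-1)(1−p) = 2p − 1; against Y: 0p + 7(1−p) = −7p + 7.
Setting these equal: 2p − 1 = −7p + 7 ⇒ 9p = 8 ⇒ p = 8/9, and the value is (2)·(8/9) − 1 = 7/9.
For Column: with q = P(X), equating Top's and Bottom's payoffs gives q = −8q + 7 ⇒ q = 7/9.

7/9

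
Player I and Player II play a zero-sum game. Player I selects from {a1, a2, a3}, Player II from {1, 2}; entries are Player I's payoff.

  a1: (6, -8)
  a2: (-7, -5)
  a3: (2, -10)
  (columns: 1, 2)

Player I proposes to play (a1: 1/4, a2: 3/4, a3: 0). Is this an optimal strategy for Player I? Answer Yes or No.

Against 1 this mix gives (1/4)·6 + (3/4)·(-7) = -15/4.
Against 2 this mix gives (1/4)·(-8) + (3/4)·(-5) = -23/4.
Player II will play 2, holding Player I to -23/4. Shifting weight toward the row that does better against 2 would raise this floor (the equalizing mix achieves -43/8 against both 2 and 1), so the proposed strategy is not optimal.

No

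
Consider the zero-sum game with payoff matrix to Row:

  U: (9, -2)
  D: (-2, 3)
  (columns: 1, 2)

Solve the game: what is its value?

23/16

Row minima: U → -2, D → -2; maximin = -2.
Column maxima: 1 → 9, 2 → 3; minimax = 3.
-2 ≠ 3, so there is no saddle point; optimal play is mixed.
Let Row play U with probability p. Expected payoff against 1: 9p + (-2)(1−p) = 11p − 2; against 2: (-2)p + 3(1−p) = −5p + 3.
Setting these equal: 11p − 2 = −5p + 3 ⇒ 16p = 5 ⇒ p = 5/16, and the value is (11)·(5/16) − 2 = 23/16.
For Column: with q = P(1), equating U's and D's payoffs gives 11q − 2 = −5q + 3 ⇒ q = 5/16.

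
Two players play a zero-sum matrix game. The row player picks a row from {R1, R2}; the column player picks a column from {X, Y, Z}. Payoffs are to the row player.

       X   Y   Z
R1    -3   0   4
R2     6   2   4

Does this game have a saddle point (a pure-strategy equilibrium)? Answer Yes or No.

Row minima: R1 → -3, R2 → 2; maximin = 2.
Column maxima: X → 6, Y → 2, Z → 4; minimax = 2.
maximin = minimax = 2, so a saddle point exists.

Yes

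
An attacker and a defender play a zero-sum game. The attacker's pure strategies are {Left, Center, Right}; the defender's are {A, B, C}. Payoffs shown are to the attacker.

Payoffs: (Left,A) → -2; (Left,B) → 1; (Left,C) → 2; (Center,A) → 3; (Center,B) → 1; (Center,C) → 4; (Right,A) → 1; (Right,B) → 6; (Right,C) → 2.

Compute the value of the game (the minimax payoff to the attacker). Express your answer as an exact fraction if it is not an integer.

17/7

Row minima: Left → -2, Center → 1, Right → 1; maximin = 1.
Column maxima: A → 3, B → 6, C → 4; minimax = 3.
1 ≠ 3, so there is no saddle point; optimal play is mixed.
C is strictly dominated by A (it gives the attacker strictly more in every row), so the defender never plays it.
With C eliminated, Left is strictly dominated by Right (Right gives the attacker strictly more in every remaining column), so the attacker never plays it.
On the remaining 2×2 (Center, Right vs A, B):
Let the attacker play Center with probability p. Expected payoff against A: 3p + 1(1−p) = 2p + 1; against B: 1p + 6(1−p) = −5p + 6.
Setting these equal: 2p + 1 = −5p + 6 ⇒ 7p = 5 ⇒ p = 5/7, and the value is (2)·(5/7) + 1 = 17/7.
For the defender: with q = P(A), equating Center's and Right's payoffs gives 2q + 1 = −5q + 6 ⇒ q = 5/7.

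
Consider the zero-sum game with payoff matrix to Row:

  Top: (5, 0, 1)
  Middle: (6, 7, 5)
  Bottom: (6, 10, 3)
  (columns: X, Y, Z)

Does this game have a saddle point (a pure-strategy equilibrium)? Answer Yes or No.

Row minima: Top → 0, Middle → 5, Bottom → 3; maximin = 5.
Column maxima: X → 6, Y → 10, Z → 5; minimax = 5.
maximin = minimax = 5, so a saddle point exists.

Yes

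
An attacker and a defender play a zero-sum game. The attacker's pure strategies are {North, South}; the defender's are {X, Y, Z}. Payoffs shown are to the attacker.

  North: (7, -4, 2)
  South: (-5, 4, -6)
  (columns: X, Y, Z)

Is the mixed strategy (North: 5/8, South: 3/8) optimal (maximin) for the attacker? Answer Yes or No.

Yes

Against X this mix gives (5/8)·7 + (3/8)·(-5) = 5/2.
Against Y this mix gives (5/8)·(-4) + (3/8)·4 = -1.
Against Z this mix gives (5/8)·2 + (3/8)·(-6) = -1.
All of the defender's active replies (Y, Z) yield -1, and no column does worse for the attacker. The mix makes the defender indifferent and guarantees -1, so it is optimal.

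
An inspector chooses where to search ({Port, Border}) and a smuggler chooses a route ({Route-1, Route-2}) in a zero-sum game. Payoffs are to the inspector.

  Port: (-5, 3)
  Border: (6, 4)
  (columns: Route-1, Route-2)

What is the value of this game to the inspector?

4

Row minima: Port → -5, Border → 4; maximin = 4.
Column maxima: Route-1 → 6, Route-2 → 4; minimax = 4.
Since maximin = minimax = 4, there is a saddle point and the value is 4.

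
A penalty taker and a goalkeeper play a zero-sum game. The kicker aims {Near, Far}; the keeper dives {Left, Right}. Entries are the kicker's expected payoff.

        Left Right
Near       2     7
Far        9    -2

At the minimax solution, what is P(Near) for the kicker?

Row minima: Near → 2, Far → -2; maximin = 2.
Column maxima: Left → 9, Right → 7; minimax = 7.
2 ≠ 7, so there is no saddle point; optimal play is mixed.
Let the kicker play Near with probability p. Expected payoff against Left: 2p + 9(1−p) = −7p + 9; against Right: 7p + (-2)(1−p) = 9p − 2.
Setting these equal: −7p + 9 = 9p − 2 ⇒ −16p = -11 ⇒ p = 11/16, and the value is (-7)·(11/16) + 9 = 67/16.
For the keeper: with q = P(Left), equating Near's and Far's payoffs gives −5q + 7 = 11q − 2 ⇒ q = 9/16.

11/16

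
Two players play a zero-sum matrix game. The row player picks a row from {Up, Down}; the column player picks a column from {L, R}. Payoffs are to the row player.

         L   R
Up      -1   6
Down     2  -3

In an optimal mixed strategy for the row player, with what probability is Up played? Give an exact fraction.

5/12

Row minima: Up → -1, Down → -3; maximin = -1.
Column maxima: L → 2, R → 6; minimax = 2.
-1 ≠ 2, so there is no saddle point; optimal play is mixed.
Let the row player play Up with probability p. Expected payoff against L: (-1)p + 2(1−p) = −3p + 2; against R: 6p + (-3)(1−p) = 9p − 3.
Setting these equal: −3p + 2 = 9p − 3 ⇒ −12p = -5 ⇒ p = 5/12, and the value is (-3)·(5/12) + 2 = 3/4.
For the column player: with q = P(L), equating Up's and Down's payoffs gives −7q + 6 = 5q − 3 ⇒ q = 3/4.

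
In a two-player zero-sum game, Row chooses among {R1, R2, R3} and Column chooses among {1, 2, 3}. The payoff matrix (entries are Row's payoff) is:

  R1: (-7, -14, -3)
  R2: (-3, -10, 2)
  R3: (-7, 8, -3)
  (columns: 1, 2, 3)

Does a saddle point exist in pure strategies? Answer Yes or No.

No

Row minima: R1 → -14, R2 → -10, R3 → -7; maximin = -7.
Column maxima: 1 → -3, 2 → 8, 3 → 2; minimax = -3.
-7 ≠ -3, so no pure-strategy equilibrium exists.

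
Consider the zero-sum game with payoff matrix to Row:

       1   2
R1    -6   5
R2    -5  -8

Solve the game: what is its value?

-73/14

Row minima: R1 → -6, R2 → -8; maximin = -6.
Column maxima: 1 → -5, 2 → 5; minimax = -5.
-6 ≠ -5, so there is no saddle point; optimal play is mixed.
Let Row play R1 with probability p. Expected payoff against 1: (-6)p + (-5)(1−p) = −p − 5; against 2: 5p + (-8)(1−p) = 13p − 8.
Setting these equal: −p − 5 = 13p − 8 ⇒ −14p = -3 ⇒ p = 3/14, and the value is (-1)·(3/14) − 5 = -73/14.
For Column: with q = P(1), equating R1's and R2's payoffs gives −11q + 5 = 3q − 8 ⇒ q = 13/14.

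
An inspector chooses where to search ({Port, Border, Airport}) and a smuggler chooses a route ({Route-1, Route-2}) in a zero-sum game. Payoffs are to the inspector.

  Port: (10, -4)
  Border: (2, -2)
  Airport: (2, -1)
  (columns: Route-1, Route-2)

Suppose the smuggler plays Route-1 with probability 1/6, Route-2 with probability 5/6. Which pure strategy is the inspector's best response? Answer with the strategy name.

Airport

Expected payoff of Port: (1/6)·10 + (5/6)·(-4) = -5/3.
Expected payoff of Border: (1/6)·2 + (5/6)·(-2) = -4/3.
Expected payoff of Airport: (1/6)·2 + (5/6)·(-1) = -1/2.
The largest is -1/2, so the inspector's best response is Airport.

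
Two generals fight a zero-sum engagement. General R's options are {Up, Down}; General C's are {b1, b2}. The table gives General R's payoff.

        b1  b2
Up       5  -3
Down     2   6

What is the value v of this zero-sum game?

3

Row minima: Up → -3, Down → 2; maximin = 2.
Column maxima: b1 → 5, b2 → 6; minimax = 5.
2 ≠ 5, so there is no saddle point; optimal play is mixed.
Let General R play Up with probability p. Expected payoff against b1: 5p + 2(1−p) = 3p + 2; against b2: (-3)p + 6(1−p) = −9p + 6.
Setting these equal: 3p + 2 = −9p + 6 ⇒ 12p = 4 ⇒ p = 1/3, and the value is (3)·(1/3) + 2 = 3.
For General C: with q = P(b1), equating Up's and Down's payoffs gives 8q − 3 = −4q + 6 ⇒ q = 3/4.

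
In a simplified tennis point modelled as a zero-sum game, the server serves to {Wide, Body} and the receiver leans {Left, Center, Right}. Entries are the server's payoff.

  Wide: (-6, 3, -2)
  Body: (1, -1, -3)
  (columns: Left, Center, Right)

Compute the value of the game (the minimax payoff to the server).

Row minima: Wide → -6, Body → -3; maximin = -3.
Column maxima: Left → 1, Center → 3, Right → -2; minimax = -2.
-3 ≠ -2, so there is no saddle point; optimal play is mixed.
Center is strictly dominated by Right (it gives the server strictly more in every row), so the receiver never plays it.
On the remaining 2×2 (Wide, Body vs Left, Right):
Let the server play Wide with probability p. Expected payoff against Left: (-6)p + 1(1−p) = −7p + 1; against Right: (-2)p + (-3)(1−p) = p − 3.
Setting these equal: −7p + 1 = p − 3 ⇒ −8p = -4 ⇒ p = 1/2, and the value is (-7)·(1/2) + 1 = -5/2.
For the receiver: with q = P(Left), equating Wide's and Body's payoffs gives −4q − 2 = 4q − 3 ⇒ q = 1/8.

-5/2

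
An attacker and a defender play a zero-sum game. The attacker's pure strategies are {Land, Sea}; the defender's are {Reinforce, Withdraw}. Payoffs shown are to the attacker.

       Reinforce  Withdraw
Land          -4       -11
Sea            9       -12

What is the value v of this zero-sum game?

Row minima: Land → -11, Sea → -12; maximin = -11.
Column maxima: Reinforce → 9, Withdraw → -11; minimax = -11.
Since maximin = minimax = -11, there is a saddle point and the value is -11.

-11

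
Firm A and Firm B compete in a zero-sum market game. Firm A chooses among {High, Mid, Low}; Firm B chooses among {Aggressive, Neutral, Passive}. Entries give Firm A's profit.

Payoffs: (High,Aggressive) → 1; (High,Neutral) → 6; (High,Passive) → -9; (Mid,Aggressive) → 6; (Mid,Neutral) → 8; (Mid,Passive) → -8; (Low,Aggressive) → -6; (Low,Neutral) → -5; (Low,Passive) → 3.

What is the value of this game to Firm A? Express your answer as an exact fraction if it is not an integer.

-30/23

Row minima: High → -9, Mid → -8, Low → -6; maximin = -6.
Column maxima: Aggressive → 6, Neutral → 8, Passive → 3; minimax = 3.
-6 ≠ 3, so there is no saddle point; optimal play is mixed.
High is strictly dominated by Mid, so Firm A never plays it.
Neutral is strictly dominated by Aggressive (it gives Firm A strictly more in every row), so Firm B never plays it.
On the remaining 2×2 (Mid, Low vs Aggressive, Passive):
Let Firm A play Mid with probability p. Expected payoff against Aggressive: 6p + (-6)(1−p) = 12p − 6; against Passive: (-8)p + 3(1−p) = −11p + 3.
Setting these equal: 12p − 6 = −11p + 3 ⇒ 23p = 9 ⇒ p = 9/23, and the value is (12)·(9/23) − 6 = -30/23.
For Firm B: with q = P(Aggressive), equating Mid's and Low's payoffs gives 14q − 8 = −9q + 3 ⇒ q = 11/23.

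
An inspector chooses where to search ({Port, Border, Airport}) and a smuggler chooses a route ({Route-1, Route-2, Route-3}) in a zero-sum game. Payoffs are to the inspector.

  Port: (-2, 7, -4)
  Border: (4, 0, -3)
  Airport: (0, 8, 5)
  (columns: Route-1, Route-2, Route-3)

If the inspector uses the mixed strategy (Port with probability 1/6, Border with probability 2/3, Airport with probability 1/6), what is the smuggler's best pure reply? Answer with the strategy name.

Route-3

If the smuggler plays Route-1, the inspector's expected payoff is (1/6)·(-2) + (2/3)·4 + (1/6)·0 = 7/3.
If the smuggler plays Route-2, the inspector's expected payoff is (1/6)·7 + (2/3)·0 + (1/6)·8 = 5/2.
If the smuggler plays Route-3, the inspector's expected payoff is (1/6)·(-4) + (2/3)·(-3) + (1/6)·5 = -11/6.
The smuggler minimizes the inspector's payoff; the smallest is -11/6, so the best response is Route-3.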